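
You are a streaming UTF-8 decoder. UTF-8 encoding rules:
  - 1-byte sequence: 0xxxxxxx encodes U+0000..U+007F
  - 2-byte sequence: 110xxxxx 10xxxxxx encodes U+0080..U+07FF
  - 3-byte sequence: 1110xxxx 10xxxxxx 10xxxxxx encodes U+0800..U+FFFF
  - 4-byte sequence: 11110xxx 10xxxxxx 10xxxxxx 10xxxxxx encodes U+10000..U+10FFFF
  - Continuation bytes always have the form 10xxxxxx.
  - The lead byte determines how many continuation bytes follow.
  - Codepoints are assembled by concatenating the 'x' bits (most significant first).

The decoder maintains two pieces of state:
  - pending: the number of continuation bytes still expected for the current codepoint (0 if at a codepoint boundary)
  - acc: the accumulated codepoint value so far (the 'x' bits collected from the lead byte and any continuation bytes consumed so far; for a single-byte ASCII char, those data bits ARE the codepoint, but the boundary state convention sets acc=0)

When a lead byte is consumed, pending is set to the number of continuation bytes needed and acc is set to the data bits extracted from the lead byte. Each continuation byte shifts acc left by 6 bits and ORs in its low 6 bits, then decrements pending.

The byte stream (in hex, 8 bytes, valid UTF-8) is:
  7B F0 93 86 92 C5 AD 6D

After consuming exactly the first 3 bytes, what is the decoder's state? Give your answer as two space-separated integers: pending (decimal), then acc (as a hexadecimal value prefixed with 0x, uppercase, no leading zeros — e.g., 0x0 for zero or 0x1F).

Byte[0]=7B: 1-byte. pending=0, acc=0x0
Byte[1]=F0: 4-byte lead. pending=3, acc=0x0
Byte[2]=93: continuation. acc=(acc<<6)|0x13=0x13, pending=2

Answer: 2 0x13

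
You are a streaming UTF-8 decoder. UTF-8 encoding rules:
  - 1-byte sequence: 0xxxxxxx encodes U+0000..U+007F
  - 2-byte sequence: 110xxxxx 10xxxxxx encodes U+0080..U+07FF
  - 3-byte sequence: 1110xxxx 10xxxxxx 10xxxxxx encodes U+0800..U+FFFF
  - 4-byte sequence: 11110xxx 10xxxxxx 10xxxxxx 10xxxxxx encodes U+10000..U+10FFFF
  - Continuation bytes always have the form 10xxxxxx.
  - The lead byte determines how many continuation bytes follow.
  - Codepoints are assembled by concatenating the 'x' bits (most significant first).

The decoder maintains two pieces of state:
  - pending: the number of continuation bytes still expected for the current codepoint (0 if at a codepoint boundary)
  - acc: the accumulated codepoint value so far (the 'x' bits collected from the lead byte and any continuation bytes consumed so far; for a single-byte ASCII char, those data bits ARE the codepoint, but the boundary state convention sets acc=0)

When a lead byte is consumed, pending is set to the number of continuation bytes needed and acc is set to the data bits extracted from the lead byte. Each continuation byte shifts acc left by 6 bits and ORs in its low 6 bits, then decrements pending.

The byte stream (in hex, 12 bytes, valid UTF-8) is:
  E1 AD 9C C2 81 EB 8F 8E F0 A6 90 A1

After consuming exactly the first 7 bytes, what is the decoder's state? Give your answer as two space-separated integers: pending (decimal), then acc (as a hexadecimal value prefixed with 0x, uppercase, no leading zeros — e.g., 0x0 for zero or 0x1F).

Byte[0]=E1: 3-byte lead. pending=2, acc=0x1
Byte[1]=AD: continuation. acc=(acc<<6)|0x2D=0x6D, pending=1
Byte[2]=9C: continuation. acc=(acc<<6)|0x1C=0x1B5C, pending=0
Byte[3]=C2: 2-byte lead. pending=1, acc=0x2
Byte[4]=81: continuation. acc=(acc<<6)|0x01=0x81, pending=0
Byte[5]=EB: 3-byte lead. pending=2, acc=0xB
Byte[6]=8F: continuation. acc=(acc<<6)|0x0F=0x2CF, pending=1

Answer: 1 0x2CF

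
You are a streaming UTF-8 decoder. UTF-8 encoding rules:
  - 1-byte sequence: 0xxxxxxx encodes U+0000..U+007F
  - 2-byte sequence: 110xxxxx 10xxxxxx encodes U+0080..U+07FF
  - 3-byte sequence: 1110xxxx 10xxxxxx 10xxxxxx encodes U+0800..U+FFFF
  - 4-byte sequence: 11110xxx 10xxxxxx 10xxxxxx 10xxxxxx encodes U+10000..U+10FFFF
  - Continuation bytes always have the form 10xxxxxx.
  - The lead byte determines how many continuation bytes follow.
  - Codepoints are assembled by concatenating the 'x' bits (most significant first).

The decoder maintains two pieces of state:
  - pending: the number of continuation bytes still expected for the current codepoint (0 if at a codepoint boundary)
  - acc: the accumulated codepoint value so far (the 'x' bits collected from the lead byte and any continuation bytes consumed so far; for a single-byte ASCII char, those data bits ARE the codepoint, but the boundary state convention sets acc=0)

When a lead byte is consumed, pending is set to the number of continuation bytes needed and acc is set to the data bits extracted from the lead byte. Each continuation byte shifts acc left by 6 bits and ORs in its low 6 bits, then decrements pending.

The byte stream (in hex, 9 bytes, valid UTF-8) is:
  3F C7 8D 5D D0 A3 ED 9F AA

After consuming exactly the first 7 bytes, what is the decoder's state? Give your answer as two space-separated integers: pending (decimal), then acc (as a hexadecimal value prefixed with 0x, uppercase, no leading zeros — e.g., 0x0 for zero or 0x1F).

Answer: 2 0xD

Derivation:
Byte[0]=3F: 1-byte. pending=0, acc=0x0
Byte[1]=C7: 2-byte lead. pending=1, acc=0x7
Byte[2]=8D: continuation. acc=(acc<<6)|0x0D=0x1CD, pending=0
Byte[3]=5D: 1-byte. pending=0, acc=0x0
Byte[4]=D0: 2-byte lead. pending=1, acc=0x10
Byte[5]=A3: continuation. acc=(acc<<6)|0x23=0x423, pending=0
Byte[6]=ED: 3-byte lead. pending=2, acc=0xD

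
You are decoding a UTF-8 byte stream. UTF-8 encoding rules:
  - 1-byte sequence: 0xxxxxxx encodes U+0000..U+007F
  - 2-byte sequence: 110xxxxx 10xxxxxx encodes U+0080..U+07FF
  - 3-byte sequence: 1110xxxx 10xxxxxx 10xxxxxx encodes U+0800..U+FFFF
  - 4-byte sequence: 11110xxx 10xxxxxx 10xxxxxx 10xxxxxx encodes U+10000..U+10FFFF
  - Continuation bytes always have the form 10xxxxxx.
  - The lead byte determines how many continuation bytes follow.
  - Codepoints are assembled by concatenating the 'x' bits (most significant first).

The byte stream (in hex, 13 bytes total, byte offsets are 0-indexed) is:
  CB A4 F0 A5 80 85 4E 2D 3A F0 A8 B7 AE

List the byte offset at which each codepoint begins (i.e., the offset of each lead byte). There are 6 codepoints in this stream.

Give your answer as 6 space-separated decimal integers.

Answer: 0 2 6 7 8 9

Derivation:
Byte[0]=CB: 2-byte lead, need 1 cont bytes. acc=0xB
Byte[1]=A4: continuation. acc=(acc<<6)|0x24=0x2E4
Completed: cp=U+02E4 (starts at byte 0)
Byte[2]=F0: 4-byte lead, need 3 cont bytes. acc=0x0
Byte[3]=A5: continuation. acc=(acc<<6)|0x25=0x25
Byte[4]=80: continuation. acc=(acc<<6)|0x00=0x940
Byte[5]=85: continuation. acc=(acc<<6)|0x05=0x25005
Completed: cp=U+25005 (starts at byte 2)
Byte[6]=4E: 1-byte ASCII. cp=U+004E
Byte[7]=2D: 1-byte ASCII. cp=U+002D
Byte[8]=3A: 1-byte ASCII. cp=U+003A
Byte[9]=F0: 4-byte lead, need 3 cont bytes. acc=0x0
Byte[10]=A8: continuation. acc=(acc<<6)|0x28=0x28
Byte[11]=B7: continuation. acc=(acc<<6)|0x37=0xA37
Byte[12]=AE: continuation. acc=(acc<<6)|0x2E=0x28DEE
Completed: cp=U+28DEE (starts at byte 9)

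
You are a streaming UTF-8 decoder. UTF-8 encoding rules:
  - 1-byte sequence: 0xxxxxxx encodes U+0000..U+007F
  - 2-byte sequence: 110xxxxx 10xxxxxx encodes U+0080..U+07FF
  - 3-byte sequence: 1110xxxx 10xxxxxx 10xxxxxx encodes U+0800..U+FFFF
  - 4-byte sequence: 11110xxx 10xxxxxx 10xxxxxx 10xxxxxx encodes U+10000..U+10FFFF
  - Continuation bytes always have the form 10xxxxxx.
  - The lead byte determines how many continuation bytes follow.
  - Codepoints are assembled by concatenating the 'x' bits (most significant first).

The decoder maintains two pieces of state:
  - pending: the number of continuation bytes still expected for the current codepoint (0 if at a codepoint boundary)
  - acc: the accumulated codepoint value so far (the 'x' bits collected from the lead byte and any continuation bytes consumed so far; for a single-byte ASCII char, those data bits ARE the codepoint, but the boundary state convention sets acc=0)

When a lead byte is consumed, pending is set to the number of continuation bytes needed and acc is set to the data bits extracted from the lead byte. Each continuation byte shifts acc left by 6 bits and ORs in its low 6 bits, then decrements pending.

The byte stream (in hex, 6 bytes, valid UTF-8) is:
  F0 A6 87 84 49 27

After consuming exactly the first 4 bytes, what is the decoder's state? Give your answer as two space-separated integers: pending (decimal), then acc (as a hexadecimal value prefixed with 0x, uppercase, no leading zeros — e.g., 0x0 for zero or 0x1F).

Answer: 0 0x261C4

Derivation:
Byte[0]=F0: 4-byte lead. pending=3, acc=0x0
Byte[1]=A6: continuation. acc=(acc<<6)|0x26=0x26, pending=2
Byte[2]=87: continuation. acc=(acc<<6)|0x07=0x987, pending=1
Byte[3]=84: continuation. acc=(acc<<6)|0x04=0x261C4, pending=0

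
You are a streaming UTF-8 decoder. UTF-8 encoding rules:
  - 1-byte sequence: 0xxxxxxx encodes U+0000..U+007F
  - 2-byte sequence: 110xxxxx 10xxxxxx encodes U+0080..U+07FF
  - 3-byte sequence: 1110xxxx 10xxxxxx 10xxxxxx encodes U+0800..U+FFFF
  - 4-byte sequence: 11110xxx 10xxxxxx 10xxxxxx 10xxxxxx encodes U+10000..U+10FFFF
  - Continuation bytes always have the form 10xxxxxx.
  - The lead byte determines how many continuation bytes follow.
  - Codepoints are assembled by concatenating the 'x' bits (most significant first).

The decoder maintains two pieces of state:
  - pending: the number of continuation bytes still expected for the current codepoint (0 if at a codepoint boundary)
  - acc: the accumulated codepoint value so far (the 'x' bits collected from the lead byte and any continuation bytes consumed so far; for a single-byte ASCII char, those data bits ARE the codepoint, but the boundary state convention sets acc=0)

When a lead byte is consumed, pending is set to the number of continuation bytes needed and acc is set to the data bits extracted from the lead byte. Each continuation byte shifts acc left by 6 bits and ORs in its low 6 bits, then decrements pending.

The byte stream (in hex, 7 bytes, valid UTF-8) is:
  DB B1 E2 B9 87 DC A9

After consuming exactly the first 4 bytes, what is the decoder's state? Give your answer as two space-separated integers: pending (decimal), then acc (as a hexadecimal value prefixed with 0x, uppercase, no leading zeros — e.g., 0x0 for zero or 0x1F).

Byte[0]=DB: 2-byte lead. pending=1, acc=0x1B
Byte[1]=B1: continuation. acc=(acc<<6)|0x31=0x6F1, pending=0
Byte[2]=E2: 3-byte lead. pending=2, acc=0x2
Byte[3]=B9: continuation. acc=(acc<<6)|0x39=0xB9, pending=1

Answer: 1 0xB9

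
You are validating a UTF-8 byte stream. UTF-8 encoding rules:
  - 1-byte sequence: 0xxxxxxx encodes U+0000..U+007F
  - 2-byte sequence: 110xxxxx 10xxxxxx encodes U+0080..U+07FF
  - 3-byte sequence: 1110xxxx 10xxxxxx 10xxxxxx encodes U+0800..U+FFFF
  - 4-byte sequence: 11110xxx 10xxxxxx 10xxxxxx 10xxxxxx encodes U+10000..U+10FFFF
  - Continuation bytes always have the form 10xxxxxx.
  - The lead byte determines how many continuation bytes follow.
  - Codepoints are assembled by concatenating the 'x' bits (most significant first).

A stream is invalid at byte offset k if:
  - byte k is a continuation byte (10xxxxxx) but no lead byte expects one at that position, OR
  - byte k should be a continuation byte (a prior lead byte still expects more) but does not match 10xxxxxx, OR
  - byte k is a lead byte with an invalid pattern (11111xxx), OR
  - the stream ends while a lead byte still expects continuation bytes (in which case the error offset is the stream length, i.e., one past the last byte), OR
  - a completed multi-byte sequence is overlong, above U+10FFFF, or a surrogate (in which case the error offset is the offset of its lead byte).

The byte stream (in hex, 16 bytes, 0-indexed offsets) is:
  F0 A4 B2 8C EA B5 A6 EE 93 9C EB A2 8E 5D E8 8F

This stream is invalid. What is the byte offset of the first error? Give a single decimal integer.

Byte[0]=F0: 4-byte lead, need 3 cont bytes. acc=0x0
Byte[1]=A4: continuation. acc=(acc<<6)|0x24=0x24
Byte[2]=B2: continuation. acc=(acc<<6)|0x32=0x932
Byte[3]=8C: continuation. acc=(acc<<6)|0x0C=0x24C8C
Completed: cp=U+24C8C (starts at byte 0)
Byte[4]=EA: 3-byte lead, need 2 cont bytes. acc=0xA
Byte[5]=B5: continuation. acc=(acc<<6)|0x35=0x2B5
Byte[6]=A6: continuation. acc=(acc<<6)|0x26=0xAD66
Completed: cp=U+AD66 (starts at byte 4)
Byte[7]=EE: 3-byte lead, need 2 cont bytes. acc=0xE
Byte[8]=93: continuation. acc=(acc<<6)|0x13=0x393
Byte[9]=9C: continuation. acc=(acc<<6)|0x1C=0xE4DC
Completed: cp=U+E4DC (starts at byte 7)
Byte[10]=EB: 3-byte lead, need 2 cont bytes. acc=0xB
Byte[11]=A2: continuation. acc=(acc<<6)|0x22=0x2E2
Byte[12]=8E: continuation. acc=(acc<<6)|0x0E=0xB88E
Completed: cp=U+B88E (starts at byte 10)
Byte[13]=5D: 1-byte ASCII. cp=U+005D
Byte[14]=E8: 3-byte lead, need 2 cont bytes. acc=0x8
Byte[15]=8F: continuation. acc=(acc<<6)|0x0F=0x20F
Byte[16]: stream ended, expected continuation. INVALID

Answer: 16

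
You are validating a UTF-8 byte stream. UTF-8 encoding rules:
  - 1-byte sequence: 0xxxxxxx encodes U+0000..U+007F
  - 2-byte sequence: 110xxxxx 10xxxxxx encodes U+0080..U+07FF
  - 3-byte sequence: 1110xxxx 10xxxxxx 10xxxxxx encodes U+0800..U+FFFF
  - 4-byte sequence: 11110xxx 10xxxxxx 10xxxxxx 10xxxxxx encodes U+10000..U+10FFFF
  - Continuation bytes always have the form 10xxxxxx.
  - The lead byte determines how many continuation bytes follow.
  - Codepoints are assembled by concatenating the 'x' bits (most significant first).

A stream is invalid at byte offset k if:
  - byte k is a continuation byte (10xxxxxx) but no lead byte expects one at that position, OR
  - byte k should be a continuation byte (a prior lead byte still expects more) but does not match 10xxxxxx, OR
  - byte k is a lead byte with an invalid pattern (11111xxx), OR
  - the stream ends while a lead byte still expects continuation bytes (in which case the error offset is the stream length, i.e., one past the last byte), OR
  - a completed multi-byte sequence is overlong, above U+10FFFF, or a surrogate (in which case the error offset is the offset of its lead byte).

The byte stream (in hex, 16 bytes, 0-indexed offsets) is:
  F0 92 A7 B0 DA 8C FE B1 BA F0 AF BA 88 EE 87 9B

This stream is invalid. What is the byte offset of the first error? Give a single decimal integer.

Answer: 6

Derivation:
Byte[0]=F0: 4-byte lead, need 3 cont bytes. acc=0x0
Byte[1]=92: continuation. acc=(acc<<6)|0x12=0x12
Byte[2]=A7: continuation. acc=(acc<<6)|0x27=0x4A7
Byte[3]=B0: continuation. acc=(acc<<6)|0x30=0x129F0
Completed: cp=U+129F0 (starts at byte 0)
Byte[4]=DA: 2-byte lead, need 1 cont bytes. acc=0x1A
Byte[5]=8C: continuation. acc=(acc<<6)|0x0C=0x68C
Completed: cp=U+068C (starts at byte 4)
Byte[6]=FE: INVALID lead byte (not 0xxx/110x/1110/11110)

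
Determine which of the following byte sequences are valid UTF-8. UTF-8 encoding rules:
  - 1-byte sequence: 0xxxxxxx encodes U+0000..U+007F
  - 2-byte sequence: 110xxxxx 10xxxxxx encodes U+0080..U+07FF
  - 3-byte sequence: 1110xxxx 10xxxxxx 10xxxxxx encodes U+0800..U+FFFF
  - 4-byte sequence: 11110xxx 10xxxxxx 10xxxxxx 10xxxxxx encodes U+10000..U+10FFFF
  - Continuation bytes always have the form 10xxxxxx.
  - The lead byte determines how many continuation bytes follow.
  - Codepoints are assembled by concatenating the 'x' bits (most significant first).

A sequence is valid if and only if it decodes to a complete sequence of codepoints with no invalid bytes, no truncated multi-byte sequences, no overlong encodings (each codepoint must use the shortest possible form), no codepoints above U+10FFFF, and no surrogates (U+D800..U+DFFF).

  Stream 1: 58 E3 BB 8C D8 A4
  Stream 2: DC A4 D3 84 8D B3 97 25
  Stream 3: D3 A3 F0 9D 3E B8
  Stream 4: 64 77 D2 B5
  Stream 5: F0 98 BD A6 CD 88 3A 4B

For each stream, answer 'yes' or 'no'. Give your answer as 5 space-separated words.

Stream 1: decodes cleanly. VALID
Stream 2: error at byte offset 4. INVALID
Stream 3: error at byte offset 4. INVALID
Stream 4: decodes cleanly. VALID
Stream 5: decodes cleanly. VALID

Answer: yes no no yes yes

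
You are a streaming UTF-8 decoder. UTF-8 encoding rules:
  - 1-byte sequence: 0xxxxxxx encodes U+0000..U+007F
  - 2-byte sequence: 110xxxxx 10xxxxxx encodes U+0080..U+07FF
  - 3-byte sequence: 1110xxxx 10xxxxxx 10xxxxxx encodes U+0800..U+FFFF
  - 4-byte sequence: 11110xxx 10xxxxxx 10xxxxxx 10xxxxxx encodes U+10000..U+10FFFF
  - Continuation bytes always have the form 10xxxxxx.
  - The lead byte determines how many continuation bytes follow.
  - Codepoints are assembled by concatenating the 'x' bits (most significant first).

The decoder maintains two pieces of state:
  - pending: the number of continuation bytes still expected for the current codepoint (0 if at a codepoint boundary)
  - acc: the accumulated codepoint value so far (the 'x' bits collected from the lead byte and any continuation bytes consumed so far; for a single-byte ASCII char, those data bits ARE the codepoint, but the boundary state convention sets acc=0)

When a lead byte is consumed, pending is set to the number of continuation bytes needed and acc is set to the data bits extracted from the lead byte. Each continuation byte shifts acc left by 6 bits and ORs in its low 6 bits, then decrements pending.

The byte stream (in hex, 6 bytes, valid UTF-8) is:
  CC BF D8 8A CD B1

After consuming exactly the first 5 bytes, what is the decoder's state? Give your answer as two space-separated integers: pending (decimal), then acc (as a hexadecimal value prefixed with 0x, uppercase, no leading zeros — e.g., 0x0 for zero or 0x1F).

Byte[0]=CC: 2-byte lead. pending=1, acc=0xC
Byte[1]=BF: continuation. acc=(acc<<6)|0x3F=0x33F, pending=0
Byte[2]=D8: 2-byte lead. pending=1, acc=0x18
Byte[3]=8A: continuation. acc=(acc<<6)|0x0A=0x60A, pending=0
Byte[4]=CD: 2-byte lead. pending=1, acc=0xD

Answer: 1 0xD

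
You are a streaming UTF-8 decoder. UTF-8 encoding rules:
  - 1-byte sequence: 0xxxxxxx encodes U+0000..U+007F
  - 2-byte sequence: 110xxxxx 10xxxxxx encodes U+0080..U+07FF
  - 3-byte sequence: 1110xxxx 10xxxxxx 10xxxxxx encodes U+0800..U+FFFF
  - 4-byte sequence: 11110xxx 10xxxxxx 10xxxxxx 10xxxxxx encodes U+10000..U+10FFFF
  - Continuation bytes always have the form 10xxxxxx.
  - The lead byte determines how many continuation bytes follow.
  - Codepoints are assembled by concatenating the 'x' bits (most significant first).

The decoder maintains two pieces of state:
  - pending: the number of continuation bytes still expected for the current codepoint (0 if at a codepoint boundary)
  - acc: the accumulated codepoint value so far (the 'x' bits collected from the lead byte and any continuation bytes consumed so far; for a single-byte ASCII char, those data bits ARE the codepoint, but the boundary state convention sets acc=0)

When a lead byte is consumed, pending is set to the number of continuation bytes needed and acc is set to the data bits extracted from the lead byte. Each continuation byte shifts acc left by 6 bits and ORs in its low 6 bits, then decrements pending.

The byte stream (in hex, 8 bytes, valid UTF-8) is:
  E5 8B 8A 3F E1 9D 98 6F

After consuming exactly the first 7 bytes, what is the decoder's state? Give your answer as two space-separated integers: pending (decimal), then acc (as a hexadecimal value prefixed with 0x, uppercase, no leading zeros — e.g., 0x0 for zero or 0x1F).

Byte[0]=E5: 3-byte lead. pending=2, acc=0x5
Byte[1]=8B: continuation. acc=(acc<<6)|0x0B=0x14B, pending=1
Byte[2]=8A: continuation. acc=(acc<<6)|0x0A=0x52CA, pending=0
Byte[3]=3F: 1-byte. pending=0, acc=0x0
Byte[4]=E1: 3-byte lead. pending=2, acc=0x1
Byte[5]=9D: continuation. acc=(acc<<6)|0x1D=0x5D, pending=1
Byte[6]=98: continuation. acc=(acc<<6)|0x18=0x1758, pending=0

Answer: 0 0x1758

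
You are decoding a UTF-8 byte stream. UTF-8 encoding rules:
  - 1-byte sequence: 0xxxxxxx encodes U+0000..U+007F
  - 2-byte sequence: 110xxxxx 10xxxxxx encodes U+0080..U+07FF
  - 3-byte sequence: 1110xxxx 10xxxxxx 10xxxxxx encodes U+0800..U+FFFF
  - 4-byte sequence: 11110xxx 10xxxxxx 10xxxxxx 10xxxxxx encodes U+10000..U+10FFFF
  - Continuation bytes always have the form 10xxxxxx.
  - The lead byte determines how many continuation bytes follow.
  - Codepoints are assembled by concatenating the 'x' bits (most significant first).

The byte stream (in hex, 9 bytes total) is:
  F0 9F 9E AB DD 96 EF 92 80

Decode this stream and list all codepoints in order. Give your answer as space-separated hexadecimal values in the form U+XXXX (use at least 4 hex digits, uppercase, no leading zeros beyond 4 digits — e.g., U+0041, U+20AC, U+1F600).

Byte[0]=F0: 4-byte lead, need 3 cont bytes. acc=0x0
Byte[1]=9F: continuation. acc=(acc<<6)|0x1F=0x1F
Byte[2]=9E: continuation. acc=(acc<<6)|0x1E=0x7DE
Byte[3]=AB: continuation. acc=(acc<<6)|0x2B=0x1F7AB
Completed: cp=U+1F7AB (starts at byte 0)
Byte[4]=DD: 2-byte lead, need 1 cont bytes. acc=0x1D
Byte[5]=96: continuation. acc=(acc<<6)|0x16=0x756
Completed: cp=U+0756 (starts at byte 4)
Byte[6]=EF: 3-byte lead, need 2 cont bytes. acc=0xF
Byte[7]=92: continuation. acc=(acc<<6)|0x12=0x3D2
Byte[8]=80: continuation. acc=(acc<<6)|0x00=0xF480
Completed: cp=U+F480 (starts at byte 6)

Answer: U+1F7AB U+0756 U+F480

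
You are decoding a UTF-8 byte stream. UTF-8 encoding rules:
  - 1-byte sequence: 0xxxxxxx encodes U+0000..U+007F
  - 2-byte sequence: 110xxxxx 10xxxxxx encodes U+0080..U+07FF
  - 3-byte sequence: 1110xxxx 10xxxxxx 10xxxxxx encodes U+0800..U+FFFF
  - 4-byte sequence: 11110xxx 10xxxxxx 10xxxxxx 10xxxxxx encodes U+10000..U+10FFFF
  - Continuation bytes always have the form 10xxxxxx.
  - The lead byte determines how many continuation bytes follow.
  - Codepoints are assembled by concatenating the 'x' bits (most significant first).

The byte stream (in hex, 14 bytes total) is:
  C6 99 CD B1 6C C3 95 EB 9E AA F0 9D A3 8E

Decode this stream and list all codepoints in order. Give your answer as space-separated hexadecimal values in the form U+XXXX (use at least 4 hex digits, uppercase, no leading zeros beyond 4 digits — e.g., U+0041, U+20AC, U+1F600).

Answer: U+0199 U+0371 U+006C U+00D5 U+B7AA U+1D8CE

Derivation:
Byte[0]=C6: 2-byte lead, need 1 cont bytes. acc=0x6
Byte[1]=99: continuation. acc=(acc<<6)|0x19=0x199
Completed: cp=U+0199 (starts at byte 0)
Byte[2]=CD: 2-byte lead, need 1 cont bytes. acc=0xD
Byte[3]=B1: continuation. acc=(acc<<6)|0x31=0x371
Completed: cp=U+0371 (starts at byte 2)
Byte[4]=6C: 1-byte ASCII. cp=U+006C
Byte[5]=C3: 2-byte lead, need 1 cont bytes. acc=0x3
Byte[6]=95: continuation. acc=(acc<<6)|0x15=0xD5
Completed: cp=U+00D5 (starts at byte 5)
Byte[7]=EB: 3-byte lead, need 2 cont bytes. acc=0xB
Byte[8]=9E: continuation. acc=(acc<<6)|0x1E=0x2DE
Byte[9]=AA: continuation. acc=(acc<<6)|0x2A=0xB7AA
Completed: cp=U+B7AA (starts at byte 7)
Byte[10]=F0: 4-byte lead, need 3 cont bytes. acc=0x0
Byte[11]=9D: continuation. acc=(acc<<6)|0x1D=0x1D
Byte[12]=A3: continuation. acc=(acc<<6)|0x23=0x763
Byte[13]=8E: continuation. acc=(acc<<6)|0x0E=0x1D8CE
Completed: cp=U+1D8CE (starts at byte 10)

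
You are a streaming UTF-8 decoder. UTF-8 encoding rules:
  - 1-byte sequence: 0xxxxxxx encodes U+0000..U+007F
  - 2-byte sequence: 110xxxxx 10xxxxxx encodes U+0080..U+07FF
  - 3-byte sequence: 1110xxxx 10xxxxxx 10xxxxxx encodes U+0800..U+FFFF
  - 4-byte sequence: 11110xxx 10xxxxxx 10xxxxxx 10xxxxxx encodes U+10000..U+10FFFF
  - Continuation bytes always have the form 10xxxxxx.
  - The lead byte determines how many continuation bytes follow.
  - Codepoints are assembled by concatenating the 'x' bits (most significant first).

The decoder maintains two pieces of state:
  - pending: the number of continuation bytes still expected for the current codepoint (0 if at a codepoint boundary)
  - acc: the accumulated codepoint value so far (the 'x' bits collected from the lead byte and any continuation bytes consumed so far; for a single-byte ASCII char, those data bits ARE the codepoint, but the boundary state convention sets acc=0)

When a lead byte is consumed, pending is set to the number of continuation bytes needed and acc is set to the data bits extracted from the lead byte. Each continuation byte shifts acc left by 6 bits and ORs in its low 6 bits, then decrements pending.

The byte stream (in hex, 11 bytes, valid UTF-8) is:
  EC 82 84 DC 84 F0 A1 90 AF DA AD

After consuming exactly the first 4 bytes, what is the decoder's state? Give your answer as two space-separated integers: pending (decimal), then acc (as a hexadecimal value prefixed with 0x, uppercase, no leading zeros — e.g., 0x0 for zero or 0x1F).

Answer: 1 0x1C

Derivation:
Byte[0]=EC: 3-byte lead. pending=2, acc=0xC
Byte[1]=82: continuation. acc=(acc<<6)|0x02=0x302, pending=1
Byte[2]=84: continuation. acc=(acc<<6)|0x04=0xC084, pending=0
Byte[3]=DC: 2-byte lead. pending=1, acc=0x1C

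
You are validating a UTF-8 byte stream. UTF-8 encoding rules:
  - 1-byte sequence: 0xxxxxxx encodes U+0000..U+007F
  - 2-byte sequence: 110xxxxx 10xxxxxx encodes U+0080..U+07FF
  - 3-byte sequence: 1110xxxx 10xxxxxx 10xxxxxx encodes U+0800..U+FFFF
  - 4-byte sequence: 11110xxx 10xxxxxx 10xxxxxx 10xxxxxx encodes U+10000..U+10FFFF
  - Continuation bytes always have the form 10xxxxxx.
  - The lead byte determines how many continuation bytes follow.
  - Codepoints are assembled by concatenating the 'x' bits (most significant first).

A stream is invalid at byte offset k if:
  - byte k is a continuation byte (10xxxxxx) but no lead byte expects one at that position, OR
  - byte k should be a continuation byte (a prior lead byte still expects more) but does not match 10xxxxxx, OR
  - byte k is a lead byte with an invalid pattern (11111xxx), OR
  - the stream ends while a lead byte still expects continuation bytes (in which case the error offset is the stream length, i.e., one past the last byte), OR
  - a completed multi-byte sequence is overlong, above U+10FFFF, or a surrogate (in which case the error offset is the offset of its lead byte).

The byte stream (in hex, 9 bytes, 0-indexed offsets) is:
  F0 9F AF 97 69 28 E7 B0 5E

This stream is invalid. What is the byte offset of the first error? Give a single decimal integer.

Byte[0]=F0: 4-byte lead, need 3 cont bytes. acc=0x0
Byte[1]=9F: continuation. acc=(acc<<6)|0x1F=0x1F
Byte[2]=AF: continuation. acc=(acc<<6)|0x2F=0x7EF
Byte[3]=97: continuation. acc=(acc<<6)|0x17=0x1FBD7
Completed: cp=U+1FBD7 (starts at byte 0)
Byte[4]=69: 1-byte ASCII. cp=U+0069
Byte[5]=28: 1-byte ASCII. cp=U+0028
Byte[6]=E7: 3-byte lead, need 2 cont bytes. acc=0x7
Byte[7]=B0: continuation. acc=(acc<<6)|0x30=0x1F0
Byte[8]=5E: expected 10xxxxxx continuation. INVALID

Answer: 8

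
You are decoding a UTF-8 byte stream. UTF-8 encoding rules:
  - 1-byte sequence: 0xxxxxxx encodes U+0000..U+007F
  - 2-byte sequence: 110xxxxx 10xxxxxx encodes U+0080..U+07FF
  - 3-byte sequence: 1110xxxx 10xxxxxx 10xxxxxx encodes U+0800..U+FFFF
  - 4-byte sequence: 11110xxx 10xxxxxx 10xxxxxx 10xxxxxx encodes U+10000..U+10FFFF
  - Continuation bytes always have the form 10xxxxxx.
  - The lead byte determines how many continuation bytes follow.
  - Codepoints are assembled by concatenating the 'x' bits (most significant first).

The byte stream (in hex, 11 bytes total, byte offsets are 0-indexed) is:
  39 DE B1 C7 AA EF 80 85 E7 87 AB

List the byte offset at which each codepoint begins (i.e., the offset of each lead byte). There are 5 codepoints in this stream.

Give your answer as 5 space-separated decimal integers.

Byte[0]=39: 1-byte ASCII. cp=U+0039
Byte[1]=DE: 2-byte lead, need 1 cont bytes. acc=0x1E
Byte[2]=B1: continuation. acc=(acc<<6)|0x31=0x7B1
Completed: cp=U+07B1 (starts at byte 1)
Byte[3]=C7: 2-byte lead, need 1 cont bytes. acc=0x7
Byte[4]=AA: continuation. acc=(acc<<6)|0x2A=0x1EA
Completed: cp=U+01EA (starts at byte 3)
Byte[5]=EF: 3-byte lead, need 2 cont bytes. acc=0xF
Byte[6]=80: continuation. acc=(acc<<6)|0x00=0x3C0
Byte[7]=85: continuation. acc=(acc<<6)|0x05=0xF005
Completed: cp=U+F005 (starts at byte 5)
Byte[8]=E7: 3-byte lead, need 2 cont bytes. acc=0x7
Byte[9]=87: continuation. acc=(acc<<6)|0x07=0x1C7
Byte[10]=AB: continuation. acc=(acc<<6)|0x2B=0x71EB
Completed: cp=U+71EB (starts at byte 8)

Answer: 0 1 3 5 8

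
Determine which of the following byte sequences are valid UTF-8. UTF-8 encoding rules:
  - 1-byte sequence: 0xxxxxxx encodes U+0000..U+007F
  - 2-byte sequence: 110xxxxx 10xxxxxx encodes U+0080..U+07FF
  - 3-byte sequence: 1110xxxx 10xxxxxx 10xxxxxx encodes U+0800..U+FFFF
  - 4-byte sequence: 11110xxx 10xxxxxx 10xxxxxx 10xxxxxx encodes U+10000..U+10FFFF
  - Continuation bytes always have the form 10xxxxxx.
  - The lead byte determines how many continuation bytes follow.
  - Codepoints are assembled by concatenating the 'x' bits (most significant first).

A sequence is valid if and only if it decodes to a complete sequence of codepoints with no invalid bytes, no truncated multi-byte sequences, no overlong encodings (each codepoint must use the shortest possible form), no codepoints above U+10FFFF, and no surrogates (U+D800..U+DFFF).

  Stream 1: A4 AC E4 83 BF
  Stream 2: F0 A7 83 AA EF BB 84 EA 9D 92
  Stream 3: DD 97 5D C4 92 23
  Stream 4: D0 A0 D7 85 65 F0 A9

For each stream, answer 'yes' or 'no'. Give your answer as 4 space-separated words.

Stream 1: error at byte offset 0. INVALID
Stream 2: decodes cleanly. VALID
Stream 3: decodes cleanly. VALID
Stream 4: error at byte offset 7. INVALID

Answer: no yes yes no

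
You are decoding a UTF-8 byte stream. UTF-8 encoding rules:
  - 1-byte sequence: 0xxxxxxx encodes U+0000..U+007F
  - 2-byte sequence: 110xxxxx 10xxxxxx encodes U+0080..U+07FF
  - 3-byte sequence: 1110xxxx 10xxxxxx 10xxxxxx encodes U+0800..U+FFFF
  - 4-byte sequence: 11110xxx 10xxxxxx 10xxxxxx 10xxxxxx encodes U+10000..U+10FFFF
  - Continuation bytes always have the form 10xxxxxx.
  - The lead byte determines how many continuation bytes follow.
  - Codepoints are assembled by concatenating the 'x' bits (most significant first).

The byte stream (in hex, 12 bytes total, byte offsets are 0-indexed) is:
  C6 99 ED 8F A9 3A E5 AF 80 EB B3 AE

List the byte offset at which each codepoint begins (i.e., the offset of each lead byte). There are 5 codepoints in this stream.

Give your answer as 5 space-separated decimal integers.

Answer: 0 2 5 6 9

Derivation:
Byte[0]=C6: 2-byte lead, need 1 cont bytes. acc=0x6
Byte[1]=99: continuation. acc=(acc<<6)|0x19=0x199
Completed: cp=U+0199 (starts at byte 0)
Byte[2]=ED: 3-byte lead, need 2 cont bytes. acc=0xD
Byte[3]=8F: continuation. acc=(acc<<6)|0x0F=0x34F
Byte[4]=A9: continuation. acc=(acc<<6)|0x29=0xD3E9
Completed: cp=U+D3E9 (starts at byte 2)
Byte[5]=3A: 1-byte ASCII. cp=U+003A
Byte[6]=E5: 3-byte lead, need 2 cont bytes. acc=0x5
Byte[7]=AF: continuation. acc=(acc<<6)|0x2F=0x16F
Byte[8]=80: continuation. acc=(acc<<6)|0x00=0x5BC0
Completed: cp=U+5BC0 (starts at byte 6)
Byte[9]=EB: 3-byte lead, need 2 cont bytes. acc=0xB
Byte[10]=B3: continuation. acc=(acc<<6)|0x33=0x2F3
Byte[11]=AE: continuation. acc=(acc<<6)|0x2E=0xBCEE
Completed: cp=U+BCEE (starts at byte 9)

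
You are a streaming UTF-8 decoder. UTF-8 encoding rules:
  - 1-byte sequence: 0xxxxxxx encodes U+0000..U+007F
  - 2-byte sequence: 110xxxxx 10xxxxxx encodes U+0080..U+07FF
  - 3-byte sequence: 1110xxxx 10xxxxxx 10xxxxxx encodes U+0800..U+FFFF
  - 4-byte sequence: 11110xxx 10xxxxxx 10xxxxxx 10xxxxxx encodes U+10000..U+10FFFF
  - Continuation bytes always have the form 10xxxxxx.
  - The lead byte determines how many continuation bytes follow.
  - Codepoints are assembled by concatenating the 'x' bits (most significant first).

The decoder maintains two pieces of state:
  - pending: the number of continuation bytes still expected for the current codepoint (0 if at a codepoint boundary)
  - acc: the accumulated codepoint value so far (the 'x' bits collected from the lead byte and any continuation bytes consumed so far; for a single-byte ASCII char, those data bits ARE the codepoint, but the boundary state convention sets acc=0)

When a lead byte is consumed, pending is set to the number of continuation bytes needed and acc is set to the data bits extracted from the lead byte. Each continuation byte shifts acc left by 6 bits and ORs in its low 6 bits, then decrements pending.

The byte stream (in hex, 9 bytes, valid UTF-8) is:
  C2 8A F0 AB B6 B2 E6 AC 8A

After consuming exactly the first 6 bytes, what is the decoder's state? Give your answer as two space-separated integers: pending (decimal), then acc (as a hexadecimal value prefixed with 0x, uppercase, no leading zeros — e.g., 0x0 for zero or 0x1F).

Answer: 0 0x2BDB2

Derivation:
Byte[0]=C2: 2-byte lead. pending=1, acc=0x2
Byte[1]=8A: continuation. acc=(acc<<6)|0x0A=0x8A, pending=0
Byte[2]=F0: 4-byte lead. pending=3, acc=0x0
Byte[3]=AB: continuation. acc=(acc<<6)|0x2B=0x2B, pending=2
Byte[4]=B6: continuation. acc=(acc<<6)|0x36=0xAF6, pending=1
Byte[5]=B2: continuation. acc=(acc<<6)|0x32=0x2BDB2, pending=0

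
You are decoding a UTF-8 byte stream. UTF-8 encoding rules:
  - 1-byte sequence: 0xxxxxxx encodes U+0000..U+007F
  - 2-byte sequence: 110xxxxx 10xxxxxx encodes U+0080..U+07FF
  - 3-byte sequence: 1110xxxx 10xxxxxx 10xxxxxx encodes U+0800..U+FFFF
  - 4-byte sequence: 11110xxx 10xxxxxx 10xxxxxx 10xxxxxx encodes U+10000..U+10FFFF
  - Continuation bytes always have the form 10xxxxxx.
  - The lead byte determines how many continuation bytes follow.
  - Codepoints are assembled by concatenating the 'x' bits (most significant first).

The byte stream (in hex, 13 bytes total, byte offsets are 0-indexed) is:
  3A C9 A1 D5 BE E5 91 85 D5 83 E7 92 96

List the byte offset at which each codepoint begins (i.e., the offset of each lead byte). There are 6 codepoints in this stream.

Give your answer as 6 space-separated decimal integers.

Byte[0]=3A: 1-byte ASCII. cp=U+003A
Byte[1]=C9: 2-byte lead, need 1 cont bytes. acc=0x9
Byte[2]=A1: continuation. acc=(acc<<6)|0x21=0x261
Completed: cp=U+0261 (starts at byte 1)
Byte[3]=D5: 2-byte lead, need 1 cont bytes. acc=0x15
Byte[4]=BE: continuation. acc=(acc<<6)|0x3E=0x57E
Completed: cp=U+057E (starts at byte 3)
Byte[5]=E5: 3-byte lead, need 2 cont bytes. acc=0x5
Byte[6]=91: continuation. acc=(acc<<6)|0x11=0x151
Byte[7]=85: continuation. acc=(acc<<6)|0x05=0x5445
Completed: cp=U+5445 (starts at byte 5)
Byte[8]=D5: 2-byte lead, need 1 cont bytes. acc=0x15
Byte[9]=83: continuation. acc=(acc<<6)|0x03=0x543
Completed: cp=U+0543 (starts at byte 8)
Byte[10]=E7: 3-byte lead, need 2 cont bytes. acc=0x7
Byte[11]=92: continuation. acc=(acc<<6)|0x12=0x1D2
Byte[12]=96: continuation. acc=(acc<<6)|0x16=0x7496
Completed: cp=U+7496 (starts at byte 10)

Answer: 0 1 3 5 8 10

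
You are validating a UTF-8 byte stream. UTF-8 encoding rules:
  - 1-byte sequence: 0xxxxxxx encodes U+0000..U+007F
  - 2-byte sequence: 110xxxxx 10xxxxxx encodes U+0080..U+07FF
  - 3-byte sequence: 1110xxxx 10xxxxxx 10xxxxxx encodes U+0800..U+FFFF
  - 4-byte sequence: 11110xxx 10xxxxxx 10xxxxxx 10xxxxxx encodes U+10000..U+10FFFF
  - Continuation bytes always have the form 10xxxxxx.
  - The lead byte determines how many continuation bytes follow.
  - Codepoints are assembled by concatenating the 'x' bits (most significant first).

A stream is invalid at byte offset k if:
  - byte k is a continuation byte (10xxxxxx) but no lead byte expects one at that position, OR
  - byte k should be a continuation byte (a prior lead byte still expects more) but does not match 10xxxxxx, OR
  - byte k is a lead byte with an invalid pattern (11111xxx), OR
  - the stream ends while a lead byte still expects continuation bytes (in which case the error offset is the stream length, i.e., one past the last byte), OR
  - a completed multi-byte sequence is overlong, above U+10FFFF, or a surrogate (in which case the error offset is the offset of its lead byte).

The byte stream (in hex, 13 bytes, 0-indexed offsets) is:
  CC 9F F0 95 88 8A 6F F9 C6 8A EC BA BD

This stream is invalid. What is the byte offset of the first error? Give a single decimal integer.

Byte[0]=CC: 2-byte lead, need 1 cont bytes. acc=0xC
Byte[1]=9F: continuation. acc=(acc<<6)|0x1F=0x31F
Completed: cp=U+031F (starts at byte 0)
Byte[2]=F0: 4-byte lead, need 3 cont bytes. acc=0x0
Byte[3]=95: continuation. acc=(acc<<6)|0x15=0x15
Byte[4]=88: continuation. acc=(acc<<6)|0x08=0x548
Byte[5]=8A: continuation. acc=(acc<<6)|0x0A=0x1520A
Completed: cp=U+1520A (starts at byte 2)
Byte[6]=6F: 1-byte ASCII. cp=U+006F
Byte[7]=F9: INVALID lead byte (not 0xxx/110x/1110/11110)

Answer: 7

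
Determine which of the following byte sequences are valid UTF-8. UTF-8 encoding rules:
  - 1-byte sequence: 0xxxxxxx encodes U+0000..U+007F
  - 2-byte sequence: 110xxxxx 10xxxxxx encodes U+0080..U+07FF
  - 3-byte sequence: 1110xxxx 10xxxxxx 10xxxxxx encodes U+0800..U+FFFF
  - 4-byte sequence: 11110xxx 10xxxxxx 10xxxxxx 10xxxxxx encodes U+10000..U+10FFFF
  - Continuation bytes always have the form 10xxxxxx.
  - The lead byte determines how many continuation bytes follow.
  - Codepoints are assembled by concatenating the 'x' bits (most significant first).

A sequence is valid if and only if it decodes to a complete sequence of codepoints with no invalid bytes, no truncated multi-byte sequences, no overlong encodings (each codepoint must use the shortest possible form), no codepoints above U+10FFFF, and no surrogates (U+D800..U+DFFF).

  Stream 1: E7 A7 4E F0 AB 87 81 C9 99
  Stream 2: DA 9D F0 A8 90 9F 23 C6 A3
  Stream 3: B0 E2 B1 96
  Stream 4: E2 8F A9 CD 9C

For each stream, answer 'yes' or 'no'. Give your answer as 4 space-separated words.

Answer: no yes no yes

Derivation:
Stream 1: error at byte offset 2. INVALID
Stream 2: decodes cleanly. VALID
Stream 3: error at byte offset 0. INVALID
Stream 4: decodes cleanly. VALID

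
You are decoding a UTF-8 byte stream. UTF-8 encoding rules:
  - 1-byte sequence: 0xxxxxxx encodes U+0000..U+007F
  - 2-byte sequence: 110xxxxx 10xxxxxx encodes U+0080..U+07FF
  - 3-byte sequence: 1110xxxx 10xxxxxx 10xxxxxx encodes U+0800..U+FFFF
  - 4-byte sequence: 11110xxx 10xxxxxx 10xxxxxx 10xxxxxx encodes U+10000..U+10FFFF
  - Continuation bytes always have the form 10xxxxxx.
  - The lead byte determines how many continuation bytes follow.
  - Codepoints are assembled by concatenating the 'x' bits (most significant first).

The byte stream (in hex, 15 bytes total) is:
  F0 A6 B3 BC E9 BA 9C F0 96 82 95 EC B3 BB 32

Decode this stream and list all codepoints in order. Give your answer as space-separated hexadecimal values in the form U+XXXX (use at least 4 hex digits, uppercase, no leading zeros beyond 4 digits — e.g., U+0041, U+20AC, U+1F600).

Byte[0]=F0: 4-byte lead, need 3 cont bytes. acc=0x0
Byte[1]=A6: continuation. acc=(acc<<6)|0x26=0x26
Byte[2]=B3: continuation. acc=(acc<<6)|0x33=0x9B3
Byte[3]=BC: continuation. acc=(acc<<6)|0x3C=0x26CFC
Completed: cp=U+26CFC (starts at byte 0)
Byte[4]=E9: 3-byte lead, need 2 cont bytes. acc=0x9
Byte[5]=BA: continuation. acc=(acc<<6)|0x3A=0x27A
Byte[6]=9C: continuation. acc=(acc<<6)|0x1C=0x9E9C
Completed: cp=U+9E9C (starts at byte 4)
Byte[7]=F0: 4-byte lead, need 3 cont bytes. acc=0x0
Byte[8]=96: continuation. acc=(acc<<6)|0x16=0x16
Byte[9]=82: continuation. acc=(acc<<6)|0x02=0x582
Byte[10]=95: continuation. acc=(acc<<6)|0x15=0x16095
Completed: cp=U+16095 (starts at byte 7)
Byte[11]=EC: 3-byte lead, need 2 cont bytes. acc=0xC
Byte[12]=B3: continuation. acc=(acc<<6)|0x33=0x333
Byte[13]=BB: continuation. acc=(acc<<6)|0x3B=0xCCFB
Completed: cp=U+CCFB (starts at byte 11)
Byte[14]=32: 1-byte ASCII. cp=U+0032

Answer: U+26CFC U+9E9C U+16095 U+CCFB U+0032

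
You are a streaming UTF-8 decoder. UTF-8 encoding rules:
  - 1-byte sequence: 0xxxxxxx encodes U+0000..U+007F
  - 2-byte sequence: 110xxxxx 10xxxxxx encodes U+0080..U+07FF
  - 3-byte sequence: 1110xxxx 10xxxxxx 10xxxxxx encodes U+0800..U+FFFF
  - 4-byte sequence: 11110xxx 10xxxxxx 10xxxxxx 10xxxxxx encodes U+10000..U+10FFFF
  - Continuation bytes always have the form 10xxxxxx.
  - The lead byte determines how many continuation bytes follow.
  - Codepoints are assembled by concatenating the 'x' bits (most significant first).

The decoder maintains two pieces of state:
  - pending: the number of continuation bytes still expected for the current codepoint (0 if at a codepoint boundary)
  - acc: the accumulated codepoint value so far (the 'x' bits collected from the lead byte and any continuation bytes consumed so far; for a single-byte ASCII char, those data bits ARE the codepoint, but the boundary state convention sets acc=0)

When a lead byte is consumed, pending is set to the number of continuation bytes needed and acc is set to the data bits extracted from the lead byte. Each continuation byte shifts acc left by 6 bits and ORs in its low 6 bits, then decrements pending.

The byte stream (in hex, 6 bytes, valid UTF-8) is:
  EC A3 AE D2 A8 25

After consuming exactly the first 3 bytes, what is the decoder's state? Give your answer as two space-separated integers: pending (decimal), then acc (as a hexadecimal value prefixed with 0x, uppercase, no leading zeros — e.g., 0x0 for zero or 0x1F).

Answer: 0 0xC8EE

Derivation:
Byte[0]=EC: 3-byte lead. pending=2, acc=0xC
Byte[1]=A3: continuation. acc=(acc<<6)|0x23=0x323, pending=1
Byte[2]=AE: continuation. acc=(acc<<6)|0x2E=0xC8EE, pending=0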